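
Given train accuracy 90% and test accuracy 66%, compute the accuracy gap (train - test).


Gap = train_accuracy - test_accuracy
= 90 - 66
= 24%
This large gap strongly indicates overfitting.

24


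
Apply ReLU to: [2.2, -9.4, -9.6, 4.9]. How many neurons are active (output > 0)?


ReLU(x) = max(0, x) for each element:
ReLU(2.2) = 2.2
ReLU(-9.4) = 0
ReLU(-9.6) = 0
ReLU(4.9) = 4.9
Active neurons (>0): 2

2


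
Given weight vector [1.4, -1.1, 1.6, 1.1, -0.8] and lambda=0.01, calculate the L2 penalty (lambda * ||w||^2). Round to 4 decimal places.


Squaring each weight:
1.4^2 = 1.96
(-1.1)^2 = 1.21
1.6^2 = 2.56
1.1^2 = 1.21
(-0.8)^2 = 0.64
Sum of squares = 7.58
Penalty = 0.01 * 7.58 = 0.0758

0.0758


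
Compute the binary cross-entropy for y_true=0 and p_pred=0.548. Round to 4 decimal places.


For y=0: Loss = -log(1-p)
= -log(1 - 0.548)
= -log(0.452)
= -(-0.7941)
= 0.7941

0.7941


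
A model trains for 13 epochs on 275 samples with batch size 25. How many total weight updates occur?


Iterations per epoch = 275 / 25 = 11
Total updates = iterations_per_epoch * epochs
= 11 * 13
= 143

143


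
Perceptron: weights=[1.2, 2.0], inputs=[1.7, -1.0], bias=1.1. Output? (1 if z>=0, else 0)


z = w . x + b
= 1.2*1.7 + 2.0*-1.0 + 1.1
= 2.04 + -2.0 + 1.1
= 0.04 + 1.1
= 1.14
Since z = 1.14 >= 0, output = 1

1


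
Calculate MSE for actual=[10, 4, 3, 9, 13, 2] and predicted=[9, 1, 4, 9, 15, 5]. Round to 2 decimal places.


Differences: [1, 3, -1, 0, -2, -3]
Squared errors: [1, 9, 1, 0, 4, 9]
Sum of squared errors = 24
MSE = 24 / 6 = 4.00

4.00


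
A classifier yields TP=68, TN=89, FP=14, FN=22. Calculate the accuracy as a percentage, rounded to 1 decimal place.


Accuracy = (TP + TN) / (TP + TN + FP + FN) * 100
= (68 + 89) / (68 + 89 + 14 + 22)
= 157 / 193
= 0.8135
= 81.3%

81.3


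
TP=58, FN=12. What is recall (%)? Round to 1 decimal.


Recall = TP / (TP + FN) * 100
= 58 / (58 + 12)
= 58 / 70
= 0.8286
= 82.9%

82.9


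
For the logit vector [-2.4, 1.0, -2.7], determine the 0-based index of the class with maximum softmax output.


Softmax is a monotonic transformation, so it preserves the argmax.
We need to find the index of the maximum logit.
Index 0: -2.4
Index 1: 1.0
Index 2: -2.7
Maximum logit = 1.0 at index 1

1


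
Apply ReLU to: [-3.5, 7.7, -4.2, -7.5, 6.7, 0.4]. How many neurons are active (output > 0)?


ReLU(x) = max(0, x) for each element:
ReLU(-3.5) = 0
ReLU(7.7) = 7.7
ReLU(-4.2) = 0
ReLU(-7.5) = 0
ReLU(6.7) = 6.7
ReLU(0.4) = 0.4
Active neurons (>0): 3

3


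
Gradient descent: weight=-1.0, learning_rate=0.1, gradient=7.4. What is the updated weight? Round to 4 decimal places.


w_new = w_old - lr * gradient
= -1.0 - 0.1 * 7.4
= -1.0 - (0.74)
= -1.7400

-1.7400


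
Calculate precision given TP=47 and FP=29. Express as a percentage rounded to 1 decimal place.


Precision = TP / (TP + FP) * 100
= 47 / (47 + 29)
= 47 / 76
= 0.6184
= 61.8%

61.8


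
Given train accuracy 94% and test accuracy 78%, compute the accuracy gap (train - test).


Gap = train_accuracy - test_accuracy
= 94 - 78
= 16%
This gap suggests the model is overfitting.

16


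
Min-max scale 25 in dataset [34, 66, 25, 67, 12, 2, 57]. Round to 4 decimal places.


Min = 2, Max = 67
Range = 67 - 2 = 65
Scaled = (x - min) / (max - min)
= (25 - 2) / 65
= 23 / 65
= 0.3538

0.3538


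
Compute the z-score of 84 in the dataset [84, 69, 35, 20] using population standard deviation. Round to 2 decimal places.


Mean = (84 + 69 + 35 + 20) / 4 = 52.0
Variance = sum((x_i - mean)^2) / n = 656.5
Std = sqrt(656.5) = 25.6223
Z = (x - mean) / std
= (84 - 52.0) / 25.6223
= 32.0 / 25.6223
= 1.25

1.25


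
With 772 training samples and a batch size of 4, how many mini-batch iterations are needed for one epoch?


Iterations per epoch = dataset_size / batch_size
= 772 / 4
= 193

193


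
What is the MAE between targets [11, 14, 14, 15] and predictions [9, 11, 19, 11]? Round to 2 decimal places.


Absolute errors: [2, 3, 5, 4]
Sum of absolute errors = 14
MAE = 14 / 4 = 3.50

3.50


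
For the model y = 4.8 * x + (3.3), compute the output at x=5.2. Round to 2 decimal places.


y = 4.8 * 5.2 + (3.3)
= 24.96 + (3.3)
= 28.26

28.26


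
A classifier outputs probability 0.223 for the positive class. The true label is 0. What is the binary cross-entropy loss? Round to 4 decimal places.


For y=0: Loss = -log(1-p)
= -log(1 - 0.223)
= -log(0.777)
= -(-0.2523)
= 0.2523

0.2523


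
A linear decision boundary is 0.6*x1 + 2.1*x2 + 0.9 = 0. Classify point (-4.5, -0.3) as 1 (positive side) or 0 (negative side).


Compute 0.6 * -4.5 + 2.1 * -0.3 + 0.9
= -2.7 + -0.63 + 0.9
= -2.43
Since -2.43 < 0, the point is on the negative side.

0


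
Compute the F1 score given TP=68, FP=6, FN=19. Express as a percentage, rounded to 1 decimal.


Precision = TP / (TP + FP) = 68 / 74 = 0.9189
Recall = TP / (TP + FN) = 68 / 87 = 0.7816
F1 = 2 * P * R / (P + R)
= 2 * 0.9189 * 0.7816 / (0.9189 + 0.7816)
= 1.4365 / 1.7005
= 0.8447
As percentage: 84.5%

84.5


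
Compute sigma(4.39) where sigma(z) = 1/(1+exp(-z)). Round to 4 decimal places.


sigmoid(z) = 1 / (1 + exp(-z))
exp(-(4.39)) = exp(-4.39) = 0.0124
1 + 0.0124 = 1.0124
1 / 1.0124 = 0.9878

0.9878


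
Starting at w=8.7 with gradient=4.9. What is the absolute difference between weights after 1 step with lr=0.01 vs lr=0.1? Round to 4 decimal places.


With lr=0.01: w_new = 8.7 - 0.01 * 4.9 = 8.651
With lr=0.1: w_new = 8.7 - 0.1 * 4.9 = 8.21
Absolute difference = |8.651 - 8.21|
= 0.4410

0.4410


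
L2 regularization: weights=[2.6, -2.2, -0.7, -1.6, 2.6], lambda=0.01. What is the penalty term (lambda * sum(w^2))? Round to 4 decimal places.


Squaring each weight:
2.6^2 = 6.76
(-2.2)^2 = 4.84
(-0.7)^2 = 0.49
(-1.6)^2 = 2.56
2.6^2 = 6.76
Sum of squares = 21.41
Penalty = 0.01 * 21.41 = 0.2141

0.2141


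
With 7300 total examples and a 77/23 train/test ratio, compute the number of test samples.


Train samples = 7300 * 77% = 5621
Test samples = 7300 - 5621
= 1679

1679


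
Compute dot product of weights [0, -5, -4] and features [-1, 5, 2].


Element-wise products:
0 * -1 = 0
-5 * 5 = -25
-4 * 2 = -8
Sum = 0 + -25 + -8
= -33

-33


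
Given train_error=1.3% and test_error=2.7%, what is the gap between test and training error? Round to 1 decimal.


Generalization gap = test_error - train_error
= 2.7 - 1.3
= 1.4%
A small gap suggests good generalization.

1.4


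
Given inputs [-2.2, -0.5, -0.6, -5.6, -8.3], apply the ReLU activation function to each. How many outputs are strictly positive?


ReLU(x) = max(0, x) for each element:
ReLU(-2.2) = 0
ReLU(-0.5) = 0
ReLU(-0.6) = 0
ReLU(-5.6) = 0
ReLU(-8.3) = 0
Active neurons (>0): 0

0


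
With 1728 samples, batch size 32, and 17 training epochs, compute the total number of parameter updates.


Iterations per epoch = 1728 / 32 = 54
Total updates = iterations_per_epoch * epochs
= 54 * 17
= 918

918


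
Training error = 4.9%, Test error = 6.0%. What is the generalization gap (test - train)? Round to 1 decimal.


Generalization gap = test_error - train_error
= 6.0 - 4.9
= 1.1%
A small gap suggests good generalization.

1.1


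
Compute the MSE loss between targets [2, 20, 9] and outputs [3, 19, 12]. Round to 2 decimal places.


Differences: [-1, 1, -3]
Squared errors: [1, 1, 9]
Sum of squared errors = 11
MSE = 11 / 3 = 3.67

3.67


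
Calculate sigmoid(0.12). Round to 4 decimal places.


sigmoid(z) = 1 / (1 + exp(-z))
exp(-(0.12)) = exp(-0.12) = 0.8869
1 + 0.8869 = 1.8869
1 / 1.8869 = 0.5300

0.5300


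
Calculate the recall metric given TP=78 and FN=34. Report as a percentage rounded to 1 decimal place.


Recall = TP / (TP + FN) * 100
= 78 / (78 + 34)
= 78 / 112
= 0.6964
= 69.6%

69.6


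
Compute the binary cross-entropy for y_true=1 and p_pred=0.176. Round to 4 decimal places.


For y=1: Loss = -log(p)
= -log(0.176)
= -(-1.7373)
= 1.7373

1.7373


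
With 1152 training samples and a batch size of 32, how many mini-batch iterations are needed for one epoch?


Iterations per epoch = dataset_size / batch_size
= 1152 / 32
= 36

36


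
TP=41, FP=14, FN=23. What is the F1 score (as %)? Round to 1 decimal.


Precision = TP / (TP + FP) = 41 / 55 = 0.7455
Recall = TP / (TP + FN) = 41 / 64 = 0.6406
F1 = 2 * P * R / (P + R)
= 2 * 0.7455 * 0.6406 / (0.7455 + 0.6406)
= 0.9551 / 1.3861
= 0.6891
As percentage: 68.9%

68.9


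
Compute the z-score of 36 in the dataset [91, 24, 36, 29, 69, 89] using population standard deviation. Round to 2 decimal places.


Mean = (91 + 24 + 36 + 29 + 69 + 89) / 6 = 56.3333
Variance = sum((x_i - mean)^2) / n = 772.5556
Std = sqrt(772.5556) = 27.7949
Z = (x - mean) / std
= (36 - 56.3333) / 27.7949
= -20.3333 / 27.7949
= -0.73

-0.73


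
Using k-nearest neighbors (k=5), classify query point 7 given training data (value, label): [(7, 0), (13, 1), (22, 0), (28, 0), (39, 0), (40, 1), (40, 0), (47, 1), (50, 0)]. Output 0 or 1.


Distances from query 7:
Point 7 (class 0): distance = 0
Point 13 (class 1): distance = 6
Point 22 (class 0): distance = 15
Point 28 (class 0): distance = 21
Point 39 (class 0): distance = 32
K=5 nearest neighbors: classes = [0, 1, 0, 0, 0]
Votes for class 1: 1 / 5
Majority vote => class 0

0


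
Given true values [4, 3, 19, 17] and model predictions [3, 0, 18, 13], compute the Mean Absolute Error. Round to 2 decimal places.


Absolute errors: [1, 3, 1, 4]
Sum of absolute errors = 9
MAE = 9 / 4 = 2.25

2.25


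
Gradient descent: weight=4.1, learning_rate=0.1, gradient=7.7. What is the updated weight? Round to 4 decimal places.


w_new = w_old - lr * gradient
= 4.1 - 0.1 * 7.7
= 4.1 - (0.77)
= 3.3300

3.3300


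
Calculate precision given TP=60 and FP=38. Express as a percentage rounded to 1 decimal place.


Precision = TP / (TP + FP) * 100
= 60 / (60 + 38)
= 60 / 98
= 0.6122
= 61.2%

61.2


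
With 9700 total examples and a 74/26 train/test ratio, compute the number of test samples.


Train samples = 9700 * 74% = 7178
Test samples = 9700 - 7178
= 2522

2522


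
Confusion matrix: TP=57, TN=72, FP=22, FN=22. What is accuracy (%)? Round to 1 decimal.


Accuracy = (TP + TN) / (TP + TN + FP + FN) * 100
= (57 + 72) / (57 + 72 + 22 + 22)
= 129 / 173
= 0.7457
= 74.6%

74.6


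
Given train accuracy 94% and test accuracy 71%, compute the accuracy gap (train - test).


Gap = train_accuracy - test_accuracy
= 94 - 71
= 23%
This large gap strongly indicates overfitting.

23


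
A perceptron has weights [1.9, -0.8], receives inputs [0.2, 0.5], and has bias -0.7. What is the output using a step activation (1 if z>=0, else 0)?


z = w . x + b
= 1.9*0.2 + -0.8*0.5 + -0.7
= 0.38 + -0.4 + -0.7
= -0.02 + -0.7
= -0.72
Since z = -0.72 < 0, output = 0

0


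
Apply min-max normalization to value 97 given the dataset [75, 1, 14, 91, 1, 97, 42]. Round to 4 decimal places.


Min = 1, Max = 97
Range = 97 - 1 = 96
Scaled = (x - min) / (max - min)
= (97 - 1) / 96
= 96 / 96
= 1.0000

1.0000


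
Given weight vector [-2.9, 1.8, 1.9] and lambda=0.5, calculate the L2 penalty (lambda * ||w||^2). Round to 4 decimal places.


Squaring each weight:
(-2.9)^2 = 8.41
1.8^2 = 3.24
1.9^2 = 3.61
Sum of squares = 15.26
Penalty = 0.5 * 15.26 = 7.6300

7.6300


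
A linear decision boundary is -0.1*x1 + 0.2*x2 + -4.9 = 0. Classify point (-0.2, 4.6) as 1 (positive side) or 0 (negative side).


Compute -0.1 * -0.2 + 0.2 * 4.6 + -4.9
= 0.02 + 0.92 + -4.9
= -3.96
Since -3.96 < 0, the point is on the negative side.

0


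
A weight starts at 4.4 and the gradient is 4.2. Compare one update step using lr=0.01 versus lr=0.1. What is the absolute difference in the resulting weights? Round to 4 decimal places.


With lr=0.01: w_new = 4.4 - 0.01 * 4.2 = 4.358
With lr=0.1: w_new = 4.4 - 0.1 * 4.2 = 3.98
Absolute difference = |4.358 - 3.98|
= 0.3780

0.3780


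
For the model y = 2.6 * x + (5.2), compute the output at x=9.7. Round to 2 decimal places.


y = 2.6 * 9.7 + (5.2)
= 25.22 + (5.2)
= 30.42

30.42


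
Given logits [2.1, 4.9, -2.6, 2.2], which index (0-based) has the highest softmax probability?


Softmax is a monotonic transformation, so it preserves the argmax.
We need to find the index of the maximum logit.
Index 0: 2.1
Index 1: 4.9
Index 2: -2.6
Index 3: 2.2
Maximum logit = 4.9 at index 1

1


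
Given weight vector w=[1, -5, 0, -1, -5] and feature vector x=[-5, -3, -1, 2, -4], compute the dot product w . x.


Element-wise products:
1 * -5 = -5
-5 * -3 = 15
0 * -1 = 0
-1 * 2 = -2
-5 * -4 = 20
Sum = -5 + 15 + 0 + -2 + 20
= 28

28


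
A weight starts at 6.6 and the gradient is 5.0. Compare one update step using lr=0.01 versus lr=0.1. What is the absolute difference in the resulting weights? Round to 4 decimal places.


With lr=0.01: w_new = 6.6 - 0.01 * 5.0 = 6.55
With lr=0.1: w_new = 6.6 - 0.1 * 5.0 = 6.1
Absolute difference = |6.55 - 6.1|
= 0.4500

0.4500


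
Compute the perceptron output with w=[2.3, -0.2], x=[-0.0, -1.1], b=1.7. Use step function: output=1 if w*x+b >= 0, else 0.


z = w . x + b
= 2.3*-0.0 + -0.2*-1.1 + 1.7
= -0.0 + 0.22 + 1.7
= 0.22 + 1.7
= 1.92
Since z = 1.92 >= 0, output = 1

1


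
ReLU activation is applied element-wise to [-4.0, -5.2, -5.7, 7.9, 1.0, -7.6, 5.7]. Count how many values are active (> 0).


ReLU(x) = max(0, x) for each element:
ReLU(-4.0) = 0
ReLU(-5.2) = 0
ReLU(-5.7) = 0
ReLU(7.9) = 7.9
ReLU(1.0) = 1.0
ReLU(-7.6) = 0
ReLU(5.7) = 5.7
Active neurons (>0): 3

3


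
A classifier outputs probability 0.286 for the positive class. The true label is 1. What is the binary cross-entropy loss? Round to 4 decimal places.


For y=1: Loss = -log(p)
= -log(0.286)
= -(-1.2518)
= 1.2518

1.2518


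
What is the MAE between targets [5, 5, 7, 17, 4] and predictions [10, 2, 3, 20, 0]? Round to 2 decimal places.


Absolute errors: [5, 3, 4, 3, 4]
Sum of absolute errors = 19
MAE = 19 / 5 = 3.80

3.80


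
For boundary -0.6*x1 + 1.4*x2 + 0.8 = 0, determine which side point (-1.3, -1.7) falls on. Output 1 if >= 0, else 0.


Compute -0.6 * -1.3 + 1.4 * -1.7 + 0.8
= 0.78 + -2.38 + 0.8
= -0.8
Since -0.8 < 0, the point is on the negative side.

0


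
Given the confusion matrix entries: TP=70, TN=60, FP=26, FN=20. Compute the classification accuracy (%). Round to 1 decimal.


Accuracy = (TP + TN) / (TP + TN + FP + FN) * 100
= (70 + 60) / (70 + 60 + 26 + 20)
= 130 / 176
= 0.7386
= 73.9%

73.9


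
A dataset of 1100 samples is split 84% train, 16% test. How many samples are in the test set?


Train samples = 1100 * 84% = 924
Test samples = 1100 - 924
= 176

176


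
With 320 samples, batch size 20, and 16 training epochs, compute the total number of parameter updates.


Iterations per epoch = 320 / 20 = 16
Total updates = iterations_per_epoch * epochs
= 16 * 16
= 256

256


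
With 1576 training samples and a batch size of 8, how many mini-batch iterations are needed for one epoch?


Iterations per epoch = dataset_size / batch_size
= 1576 / 8
= 197

197


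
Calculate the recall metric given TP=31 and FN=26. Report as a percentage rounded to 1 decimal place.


Recall = TP / (TP + FN) * 100
= 31 / (31 + 26)
= 31 / 57
= 0.5439
= 54.4%

54.4


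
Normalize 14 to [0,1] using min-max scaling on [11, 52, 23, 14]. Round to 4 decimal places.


Min = 11, Max = 52
Range = 52 - 11 = 41
Scaled = (x - min) / (max - min)
= (14 - 11) / 41
= 3 / 41
= 0.0732

0.0732


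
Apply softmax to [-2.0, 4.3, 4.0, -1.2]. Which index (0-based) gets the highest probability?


Softmax is a monotonic transformation, so it preserves the argmax.
We need to find the index of the maximum logit.
Index 0: -2.0
Index 1: 4.3
Index 2: 4.0
Index 3: -1.2
Maximum logit = 4.3 at index 1

1


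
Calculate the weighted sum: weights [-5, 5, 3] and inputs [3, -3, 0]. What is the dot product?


Element-wise products:
-5 * 3 = -15
5 * -3 = -15
3 * 0 = 0
Sum = -15 + -15 + 0
= -30

-30


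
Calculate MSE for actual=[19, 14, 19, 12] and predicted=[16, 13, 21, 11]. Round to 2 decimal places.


Differences: [3, 1, -2, 1]
Squared errors: [9, 1, 4, 1]
Sum of squared errors = 15
MSE = 15 / 4 = 3.75

3.75


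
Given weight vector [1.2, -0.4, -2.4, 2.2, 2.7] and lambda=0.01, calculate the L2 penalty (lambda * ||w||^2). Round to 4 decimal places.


Squaring each weight:
1.2^2 = 1.44
(-0.4)^2 = 0.16
(-2.4)^2 = 5.76
2.2^2 = 4.84
2.7^2 = 7.29
Sum of squares = 19.49
Penalty = 0.01 * 19.49 = 0.1949

0.1949


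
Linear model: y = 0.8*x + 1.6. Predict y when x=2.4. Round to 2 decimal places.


y = 0.8 * 2.4 + (1.6)
= 1.92 + (1.6)
= 3.52

3.52


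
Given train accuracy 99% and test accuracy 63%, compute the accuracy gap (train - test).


Gap = train_accuracy - test_accuracy
= 99 - 63
= 36%
This large gap strongly indicates overfitting.

36


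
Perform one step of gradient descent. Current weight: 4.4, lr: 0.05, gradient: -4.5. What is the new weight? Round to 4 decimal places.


w_new = w_old - lr * gradient
= 4.4 - 0.05 * -4.5
= 4.4 - (-0.225)
= 4.6250

4.6250


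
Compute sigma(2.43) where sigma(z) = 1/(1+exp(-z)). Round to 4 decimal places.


sigmoid(z) = 1 / (1 + exp(-z))
exp(-(2.43)) = exp(-2.43) = 0.088
1 + 0.088 = 1.088
1 / 1.088 = 0.9191

0.9191


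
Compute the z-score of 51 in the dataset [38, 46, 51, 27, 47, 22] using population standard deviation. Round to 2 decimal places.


Mean = (38 + 46 + 51 + 27 + 47 + 22) / 6 = 38.5
Variance = sum((x_i - mean)^2) / n = 114.9167
Std = sqrt(114.9167) = 10.7199
Z = (x - mean) / std
= (51 - 38.5) / 10.7199
= 12.5 / 10.7199
= 1.17

1.17


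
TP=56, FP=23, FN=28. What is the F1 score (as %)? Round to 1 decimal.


Precision = TP / (TP + FP) = 56 / 79 = 0.7089
Recall = TP / (TP + FN) = 56 / 84 = 0.6667
F1 = 2 * P * R / (P + R)
= 2 * 0.7089 * 0.6667 / (0.7089 + 0.6667)
= 0.9451 / 1.3755
= 0.6871
As percentage: 68.7%

68.7


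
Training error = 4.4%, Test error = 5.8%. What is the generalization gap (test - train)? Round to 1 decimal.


Generalization gap = test_error - train_error
= 5.8 - 4.4
= 1.4%
A small gap suggests good generalization.

1.4


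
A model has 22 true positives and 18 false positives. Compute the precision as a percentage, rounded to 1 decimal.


Precision = TP / (TP + FP) * 100
= 22 / (22 + 18)
= 22 / 40
= 0.55
= 55.0%

55.0


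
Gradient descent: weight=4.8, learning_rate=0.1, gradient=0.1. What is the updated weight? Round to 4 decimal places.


w_new = w_old - lr * gradient
= 4.8 - 0.1 * 0.1
= 4.8 - (0.01)
= 4.7900

4.7900


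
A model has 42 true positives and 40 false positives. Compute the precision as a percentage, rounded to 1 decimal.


Precision = TP / (TP + FP) * 100
= 42 / (42 + 40)
= 42 / 82
= 0.5122
= 51.2%

51.2


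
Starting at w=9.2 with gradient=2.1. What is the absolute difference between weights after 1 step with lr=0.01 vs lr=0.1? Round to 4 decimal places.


With lr=0.01: w_new = 9.2 - 0.01 * 2.1 = 9.179
With lr=0.1: w_new = 9.2 - 0.1 * 2.1 = 8.99
Absolute difference = |9.179 - 8.99|
= 0.1890

0.1890


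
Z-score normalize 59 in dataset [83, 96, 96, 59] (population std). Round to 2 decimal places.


Mean = (83 + 96 + 96 + 59) / 4 = 83.5
Variance = sum((x_i - mean)^2) / n = 228.25
Std = sqrt(228.25) = 15.1079
Z = (x - mean) / std
= (59 - 83.5) / 15.1079
= -24.5 / 15.1079
= -1.62

-1.62


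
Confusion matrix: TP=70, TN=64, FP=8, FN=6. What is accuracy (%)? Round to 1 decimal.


Accuracy = (TP + TN) / (TP + TN + FP + FN) * 100
= (70 + 64) / (70 + 64 + 8 + 6)
= 134 / 148
= 0.9054
= 90.5%

90.5


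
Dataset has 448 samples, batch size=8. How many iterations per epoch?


Iterations per epoch = dataset_size / batch_size
= 448 / 8
= 56

56


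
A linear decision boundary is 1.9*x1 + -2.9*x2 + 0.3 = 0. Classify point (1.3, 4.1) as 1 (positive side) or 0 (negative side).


Compute 1.9 * 1.3 + -2.9 * 4.1 + 0.3
= 2.47 + -11.89 + 0.3
= -9.12
Since -9.12 < 0, the point is on the negative side.

0


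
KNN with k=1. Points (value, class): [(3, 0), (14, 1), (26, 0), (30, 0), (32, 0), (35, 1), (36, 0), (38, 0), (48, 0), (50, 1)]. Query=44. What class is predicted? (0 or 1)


Distances from query 44:
Point 48 (class 0): distance = 4
K=1 nearest neighbors: classes = [0]
Votes for class 1: 0 / 1
Majority vote => class 0

0


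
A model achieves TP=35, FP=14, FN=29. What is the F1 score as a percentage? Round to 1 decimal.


Precision = TP / (TP + FP) = 35 / 49 = 0.7143
Recall = TP / (TP + FN) = 35 / 64 = 0.5469
F1 = 2 * P * R / (P + R)
= 2 * 0.7143 * 0.5469 / (0.7143 + 0.5469)
= 0.7812 / 1.2612
= 0.6195
As percentage: 61.9%

61.9


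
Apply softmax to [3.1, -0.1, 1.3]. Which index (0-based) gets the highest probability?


Softmax is a monotonic transformation, so it preserves the argmax.
We need to find the index of the maximum logit.
Index 0: 3.1
Index 1: -0.1
Index 2: 1.3
Maximum logit = 3.1 at index 0

0


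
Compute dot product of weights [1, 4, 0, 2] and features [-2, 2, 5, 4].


Element-wise products:
1 * -2 = -2
4 * 2 = 8
0 * 5 = 0
2 * 4 = 8
Sum = -2 + 8 + 0 + 8
= 14

14


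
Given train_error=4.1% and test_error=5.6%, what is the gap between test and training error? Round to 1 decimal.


Generalization gap = test_error - train_error
= 5.6 - 4.1
= 1.5%
A small gap suggests good generalization.

1.5


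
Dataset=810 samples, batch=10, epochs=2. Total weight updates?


Iterations per epoch = 810 / 10 = 81
Total updates = iterations_per_epoch * epochs
= 81 * 2
= 162

162


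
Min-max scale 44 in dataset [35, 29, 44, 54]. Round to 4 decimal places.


Min = 29, Max = 54
Range = 54 - 29 = 25
Scaled = (x - min) / (max - min)
= (44 - 29) / 25
= 15 / 25
= 0.6000

0.6000


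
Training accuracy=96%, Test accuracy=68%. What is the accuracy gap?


Gap = train_accuracy - test_accuracy
= 96 - 68
= 28%
This large gap strongly indicates overfitting.

28


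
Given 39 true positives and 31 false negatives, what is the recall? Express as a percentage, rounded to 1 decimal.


Recall = TP / (TP + FN) * 100
= 39 / (39 + 31)
= 39 / 70
= 0.5571
= 55.7%

55.7


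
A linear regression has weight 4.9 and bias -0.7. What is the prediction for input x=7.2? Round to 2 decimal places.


y = 4.9 * 7.2 + (-0.7)
= 35.28 + (-0.7)
= 34.58

34.58


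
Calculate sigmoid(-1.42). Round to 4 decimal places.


sigmoid(z) = 1 / (1 + exp(-z))
exp(-(-1.42)) = exp(1.42) = 4.1371
1 + 4.1371 = 5.1371
1 / 5.1371 = 0.1947

0.1947


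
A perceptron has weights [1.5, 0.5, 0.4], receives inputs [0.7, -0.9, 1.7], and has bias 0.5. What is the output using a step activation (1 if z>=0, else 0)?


z = w . x + b
= 1.5*0.7 + 0.5*-0.9 + 0.4*1.7 + 0.5
= 1.05 + -0.45 + 0.68 + 0.5
= 1.28 + 0.5
= 1.78
Since z = 1.78 >= 0, output = 1

1


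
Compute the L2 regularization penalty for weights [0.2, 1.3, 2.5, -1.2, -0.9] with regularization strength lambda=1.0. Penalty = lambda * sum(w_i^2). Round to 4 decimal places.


Squaring each weight:
0.2^2 = 0.04
1.3^2 = 1.69
2.5^2 = 6.25
(-1.2)^2 = 1.44
(-0.9)^2 = 0.81
Sum of squares = 10.23
Penalty = 1.0 * 10.23 = 10.2300

10.2300


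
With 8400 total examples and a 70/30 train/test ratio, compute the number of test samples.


Train samples = 8400 * 70% = 5880
Test samples = 8400 - 5880
= 2520

2520


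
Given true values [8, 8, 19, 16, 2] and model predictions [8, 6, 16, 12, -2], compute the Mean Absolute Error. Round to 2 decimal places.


Absolute errors: [0, 2, 3, 4, 4]
Sum of absolute errors = 13
MAE = 13 / 5 = 2.60

2.60


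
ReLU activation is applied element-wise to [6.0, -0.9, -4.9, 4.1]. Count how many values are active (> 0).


ReLU(x) = max(0, x) for each element:
ReLU(6.0) = 6.0
ReLU(-0.9) = 0
ReLU(-4.9) = 0
ReLU(4.1) = 4.1
Active neurons (>0): 2

2


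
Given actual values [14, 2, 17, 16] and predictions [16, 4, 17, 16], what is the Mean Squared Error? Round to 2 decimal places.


Differences: [-2, -2, 0, 0]
Squared errors: [4, 4, 0, 0]
Sum of squared errors = 8
MSE = 8 / 4 = 2.00

2.00


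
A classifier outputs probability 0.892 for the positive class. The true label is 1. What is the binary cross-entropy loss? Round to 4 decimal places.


For y=1: Loss = -log(p)
= -log(0.892)
= -(-0.1143)
= 0.1143

0.1143


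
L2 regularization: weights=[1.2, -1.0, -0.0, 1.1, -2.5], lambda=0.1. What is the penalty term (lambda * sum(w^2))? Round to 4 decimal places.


Squaring each weight:
1.2^2 = 1.44
(-1.0)^2 = 1.0
(-0.0)^2 = 0.0
1.1^2 = 1.21
(-2.5)^2 = 6.25
Sum of squares = 9.9
Penalty = 0.1 * 9.9 = 0.9900

0.9900


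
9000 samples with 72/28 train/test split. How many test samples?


Train samples = 9000 * 72% = 6480
Test samples = 9000 - 6480
= 2520

2520


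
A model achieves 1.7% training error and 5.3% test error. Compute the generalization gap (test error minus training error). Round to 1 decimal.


Generalization gap = test_error - train_error
= 5.3 - 1.7
= 3.6%
A moderate gap.

3.6


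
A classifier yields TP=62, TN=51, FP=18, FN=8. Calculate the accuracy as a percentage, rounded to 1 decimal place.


Accuracy = (TP + TN) / (TP + TN + FP + FN) * 100
= (62 + 51) / (62 + 51 + 18 + 8)
= 113 / 139
= 0.8129
= 81.3%

81.3


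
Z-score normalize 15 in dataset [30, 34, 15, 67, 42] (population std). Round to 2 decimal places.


Mean = (30 + 34 + 15 + 67 + 42) / 5 = 37.6
Variance = sum((x_i - mean)^2) / n = 293.04
Std = sqrt(293.04) = 17.1184
Z = (x - mean) / std
= (15 - 37.6) / 17.1184
= -22.6 / 17.1184
= -1.32

-1.32


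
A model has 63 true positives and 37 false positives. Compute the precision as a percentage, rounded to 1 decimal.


Precision = TP / (TP + FP) * 100
= 63 / (63 + 37)
= 63 / 100
= 0.63
= 63.0%

63.0


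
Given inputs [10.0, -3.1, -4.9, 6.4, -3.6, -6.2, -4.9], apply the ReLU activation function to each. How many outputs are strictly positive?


ReLU(x) = max(0, x) for each element:
ReLU(10.0) = 10.0
ReLU(-3.1) = 0
ReLU(-4.9) = 0
ReLU(6.4) = 6.4
ReLU(-3.6) = 0
ReLU(-6.2) = 0
ReLU(-4.9) = 0
Active neurons (>0): 2

2


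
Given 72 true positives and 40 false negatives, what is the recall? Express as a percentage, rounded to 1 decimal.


Recall = TP / (TP + FN) * 100
= 72 / (72 + 40)
= 72 / 112
= 0.6429
= 64.3%

64.3


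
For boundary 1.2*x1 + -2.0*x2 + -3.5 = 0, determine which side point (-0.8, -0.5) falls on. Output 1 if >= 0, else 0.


Compute 1.2 * -0.8 + -2.0 * -0.5 + -3.5
= -0.96 + 1.0 + -3.5
= -3.46
Since -3.46 < 0, the point is on the negative side.

0


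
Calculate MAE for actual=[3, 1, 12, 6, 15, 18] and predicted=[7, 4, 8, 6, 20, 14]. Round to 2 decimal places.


Absolute errors: [4, 3, 4, 0, 5, 4]
Sum of absolute errors = 20
MAE = 20 / 6 = 3.33

3.33


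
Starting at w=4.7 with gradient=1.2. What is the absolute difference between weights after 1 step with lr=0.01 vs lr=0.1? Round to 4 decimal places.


With lr=0.01: w_new = 4.7 - 0.01 * 1.2 = 4.688
With lr=0.1: w_new = 4.7 - 0.1 * 1.2 = 4.58
Absolute difference = |4.688 - 4.58|
= 0.1080

0.1080


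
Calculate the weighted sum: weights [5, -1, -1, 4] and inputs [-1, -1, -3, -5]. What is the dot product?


Element-wise products:
5 * -1 = -5
-1 * -1 = 1
-1 * -3 = 3
4 * -5 = -20
Sum = -5 + 1 + 3 + -20
= -21

-21


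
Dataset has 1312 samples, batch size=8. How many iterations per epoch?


Iterations per epoch = dataset_size / batch_size
= 1312 / 8
= 164

164


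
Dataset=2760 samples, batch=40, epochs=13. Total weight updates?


Iterations per epoch = 2760 / 40 = 69
Total updates = iterations_per_epoch * epochs
= 69 * 13
= 897

897


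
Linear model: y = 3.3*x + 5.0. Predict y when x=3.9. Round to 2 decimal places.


y = 3.3 * 3.9 + (5.0)
= 12.87 + (5.0)
= 17.87

17.87


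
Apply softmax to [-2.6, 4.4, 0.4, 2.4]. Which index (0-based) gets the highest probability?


Softmax is a monotonic transformation, so it preserves the argmax.
We need to find the index of the maximum logit.
Index 0: -2.6
Index 1: 4.4
Index 2: 0.4
Index 3: 2.4
Maximum logit = 4.4 at index 1

1


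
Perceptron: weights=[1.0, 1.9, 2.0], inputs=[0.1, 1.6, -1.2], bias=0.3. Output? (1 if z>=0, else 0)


z = w . x + b
= 1.0*0.1 + 1.9*1.6 + 2.0*-1.2 + 0.3
= 0.1 + 3.04 + -2.4 + 0.3
= 0.74 + 0.3
= 1.04
Since z = 1.04 >= 0, output = 1

1


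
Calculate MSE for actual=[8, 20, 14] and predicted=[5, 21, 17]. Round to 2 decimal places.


Differences: [3, -1, -3]
Squared errors: [9, 1, 9]
Sum of squared errors = 19
MSE = 19 / 3 = 6.33

6.33


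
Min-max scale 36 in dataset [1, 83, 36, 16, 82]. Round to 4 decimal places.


Min = 1, Max = 83
Range = 83 - 1 = 82
Scaled = (x - min) / (max - min)
= (36 - 1) / 82
= 35 / 82
= 0.4268

0.4268


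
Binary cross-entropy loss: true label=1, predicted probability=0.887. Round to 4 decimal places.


For y=1: Loss = -log(p)
= -log(0.887)
= -(-0.1199)
= 0.1199

0.1199


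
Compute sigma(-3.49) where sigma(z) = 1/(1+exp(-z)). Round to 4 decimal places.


sigmoid(z) = 1 / (1 + exp(-z))
exp(-(-3.49)) = exp(3.49) = 32.7859
1 + 32.7859 = 33.7859
1 / 33.7859 = 0.0296

0.0296


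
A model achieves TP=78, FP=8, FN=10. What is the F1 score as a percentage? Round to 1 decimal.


Precision = TP / (TP + FP) = 78 / 86 = 0.907
Recall = TP / (TP + FN) = 78 / 88 = 0.8864
F1 = 2 * P * R / (P + R)
= 2 * 0.907 * 0.8864 / (0.907 + 0.8864)
= 1.6078 / 1.7933
= 0.8966
As percentage: 89.7%

89.7


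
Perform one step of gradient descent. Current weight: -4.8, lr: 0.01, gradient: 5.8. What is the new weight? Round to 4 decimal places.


w_new = w_old - lr * gradient
= -4.8 - 0.01 * 5.8
= -4.8 - (0.058)
= -4.8580

-4.8580


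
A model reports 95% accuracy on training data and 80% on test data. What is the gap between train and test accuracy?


Gap = train_accuracy - test_accuracy
= 95 - 80
= 15%
This gap suggests the model is overfitting.

15


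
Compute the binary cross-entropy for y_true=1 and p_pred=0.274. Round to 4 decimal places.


For y=1: Loss = -log(p)
= -log(0.274)
= -(-1.2946)
= 1.2946

1.2946


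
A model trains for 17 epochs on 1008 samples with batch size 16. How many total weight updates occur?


Iterations per epoch = 1008 / 16 = 63
Total updates = iterations_per_epoch * epochs
= 63 * 17
= 1071

1071


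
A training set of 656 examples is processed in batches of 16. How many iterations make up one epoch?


Iterations per epoch = dataset_size / batch_size
= 656 / 16
= 41

41


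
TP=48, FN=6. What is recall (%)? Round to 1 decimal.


Recall = TP / (TP + FN) * 100
= 48 / (48 + 6)
= 48 / 54
= 0.8889
= 88.9%

88.9


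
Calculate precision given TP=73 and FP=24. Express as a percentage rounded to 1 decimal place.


Precision = TP / (TP + FP) * 100
= 73 / (73 + 24)
= 73 / 97
= 0.7526
= 75.3%

75.3


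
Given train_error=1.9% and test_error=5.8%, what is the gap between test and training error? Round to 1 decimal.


Generalization gap = test_error - train_error
= 5.8 - 1.9
= 3.9%
A moderate gap.

3.9


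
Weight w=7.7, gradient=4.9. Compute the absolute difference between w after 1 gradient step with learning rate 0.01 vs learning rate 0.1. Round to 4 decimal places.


With lr=0.01: w_new = 7.7 - 0.01 * 4.9 = 7.651
With lr=0.1: w_new = 7.7 - 0.1 * 4.9 = 7.21
Absolute difference = |7.651 - 7.21|
= 0.4410

0.4410


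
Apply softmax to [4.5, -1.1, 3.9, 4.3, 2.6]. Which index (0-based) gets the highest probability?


Softmax is a monotonic transformation, so it preserves the argmax.
We need to find the index of the maximum logit.
Index 0: 4.5
Index 1: -1.1
Index 2: 3.9
Index 3: 4.3
Index 4: 2.6
Maximum logit = 4.5 at index 0

0


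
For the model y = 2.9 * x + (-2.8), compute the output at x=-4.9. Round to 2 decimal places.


y = 2.9 * -4.9 + (-2.8)
= -14.21 + (-2.8)
= -17.01

-17.01


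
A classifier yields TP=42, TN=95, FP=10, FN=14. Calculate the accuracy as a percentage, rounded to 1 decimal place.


Accuracy = (TP + TN) / (TP + TN + FP + FN) * 100
= (42 + 95) / (42 + 95 + 10 + 14)
= 137 / 161
= 0.8509
= 85.1%

85.1


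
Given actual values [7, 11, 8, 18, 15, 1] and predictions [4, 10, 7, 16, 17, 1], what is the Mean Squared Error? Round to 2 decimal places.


Differences: [3, 1, 1, 2, -2, 0]
Squared errors: [9, 1, 1, 4, 4, 0]
Sum of squared errors = 19
MSE = 19 / 6 = 3.17

3.17


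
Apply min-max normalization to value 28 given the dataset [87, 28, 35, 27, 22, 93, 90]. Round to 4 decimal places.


Min = 22, Max = 93
Range = 93 - 22 = 71
Scaled = (x - min) / (max - min)
= (28 - 22) / 71
= 6 / 71
= 0.0845

0.0845


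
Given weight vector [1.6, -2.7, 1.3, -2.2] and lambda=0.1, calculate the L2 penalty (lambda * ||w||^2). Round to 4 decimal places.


Squaring each weight:
1.6^2 = 2.56
(-2.7)^2 = 7.29
1.3^2 = 1.69
(-2.2)^2 = 4.84
Sum of squares = 16.38
Penalty = 0.1 * 16.38 = 1.6380

1.6380


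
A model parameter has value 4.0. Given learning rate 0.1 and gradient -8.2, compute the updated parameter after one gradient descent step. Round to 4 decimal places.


w_new = w_old - lr * gradient
= 4.0 - 0.1 * -8.2
= 4.0 - (-0.82)
= 4.8200

4.8200


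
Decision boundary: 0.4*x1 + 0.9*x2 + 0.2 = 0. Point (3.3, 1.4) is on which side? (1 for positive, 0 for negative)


Compute 0.4 * 3.3 + 0.9 * 1.4 + 0.2
= 1.32 + 1.26 + 0.2
= 2.78
Since 2.78 >= 0, the point is on the positive side.

1


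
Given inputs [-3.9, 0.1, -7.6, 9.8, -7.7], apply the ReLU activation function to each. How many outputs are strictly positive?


ReLU(x) = max(0, x) for each element:
ReLU(-3.9) = 0
ReLU(0.1) = 0.1
ReLU(-7.6) = 0
ReLU(9.8) = 9.8
ReLU(-7.7) = 0
Active neurons (>0): 2

2


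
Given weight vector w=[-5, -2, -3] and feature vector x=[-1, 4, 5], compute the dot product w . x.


Element-wise products:
-5 * -1 = 5
-2 * 4 = -8
-3 * 5 = -15
Sum = 5 + -8 + -15
= -18

-18


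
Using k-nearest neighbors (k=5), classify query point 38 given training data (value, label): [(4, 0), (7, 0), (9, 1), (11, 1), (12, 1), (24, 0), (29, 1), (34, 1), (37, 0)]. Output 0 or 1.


Distances from query 38:
Point 37 (class 0): distance = 1
Point 34 (class 1): distance = 4
Point 29 (class 1): distance = 9
Point 24 (class 0): distance = 14
Point 12 (class 1): distance = 26
K=5 nearest neighbors: classes = [0, 1, 1, 0, 1]
Votes for class 1: 3 / 5
Majority vote => class 1

1


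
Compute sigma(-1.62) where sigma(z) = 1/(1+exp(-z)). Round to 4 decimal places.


sigmoid(z) = 1 / (1 + exp(-z))
exp(-(-1.62)) = exp(1.62) = 5.0531
1 + 5.0531 = 6.0531
1 / 6.0531 = 0.1652

0.1652


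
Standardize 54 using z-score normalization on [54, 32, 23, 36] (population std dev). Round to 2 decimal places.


Mean = (54 + 32 + 23 + 36) / 4 = 36.25
Variance = sum((x_i - mean)^2) / n = 127.1875
Std = sqrt(127.1875) = 11.2777
Z = (x - mean) / std
= (54 - 36.25) / 11.2777
= 17.75 / 11.2777
= 1.57

1.57


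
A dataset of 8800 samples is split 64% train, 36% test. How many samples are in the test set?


Train samples = 8800 * 64% = 5632
Test samples = 8800 - 5632
= 3168

3168


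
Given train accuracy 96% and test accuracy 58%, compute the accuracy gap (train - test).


Gap = train_accuracy - test_accuracy
= 96 - 58
= 38%
This large gap strongly indicates overfitting.

38


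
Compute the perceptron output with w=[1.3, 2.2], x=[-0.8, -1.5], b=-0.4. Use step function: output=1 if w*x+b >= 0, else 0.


z = w . x + b
= 1.3*-0.8 + 2.2*-1.5 + -0.4
= -1.04 + -3.3 + -0.4
= -4.34 + -0.4
= -4.74
Since z = -4.74 < 0, output = 0

0


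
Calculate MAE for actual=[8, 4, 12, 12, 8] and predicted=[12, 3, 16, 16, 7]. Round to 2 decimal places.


Absolute errors: [4, 1, 4, 4, 1]
Sum of absolute errors = 14
MAE = 14 / 5 = 2.80

2.80


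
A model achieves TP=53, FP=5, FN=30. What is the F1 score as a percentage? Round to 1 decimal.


Precision = TP / (TP + FP) = 53 / 58 = 0.9138
Recall = TP / (TP + FN) = 53 / 83 = 0.6386
F1 = 2 * P * R / (P + R)
= 2 * 0.9138 * 0.6386 / (0.9138 + 0.6386)
= 1.167 / 1.5523
= 0.7518
As percentage: 75.2%

75.2


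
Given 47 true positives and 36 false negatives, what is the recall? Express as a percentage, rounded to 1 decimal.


Recall = TP / (TP + FN) * 100
= 47 / (47 + 36)
= 47 / 83
= 0.5663
= 56.6%

56.6


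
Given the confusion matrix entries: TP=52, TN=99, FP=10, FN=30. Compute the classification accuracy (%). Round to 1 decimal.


Accuracy = (TP + TN) / (TP + TN + FP + FN) * 100
= (52 + 99) / (52 + 99 + 10 + 30)
= 151 / 191
= 0.7906
= 79.1%

79.1


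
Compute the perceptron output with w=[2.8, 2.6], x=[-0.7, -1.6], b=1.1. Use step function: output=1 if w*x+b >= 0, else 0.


z = w . x + b
= 2.8*-0.7 + 2.6*-1.6 + 1.1
= -1.96 + -4.16 + 1.1
= -6.12 + 1.1
= -5.02
Since z = -5.02 < 0, output = 0

0


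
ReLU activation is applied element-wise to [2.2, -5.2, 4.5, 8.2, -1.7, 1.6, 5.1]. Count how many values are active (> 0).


ReLU(x) = max(0, x) for each element:
ReLU(2.2) = 2.2
ReLU(-5.2) = 0
ReLU(4.5) = 4.5
ReLU(8.2) = 8.2
ReLU(-1.7) = 0
ReLU(1.6) = 1.6
ReLU(5.1) = 5.1
Active neurons (>0): 5

5


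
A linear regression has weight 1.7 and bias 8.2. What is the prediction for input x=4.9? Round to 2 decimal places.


y = 1.7 * 4.9 + (8.2)
= 8.33 + (8.2)
= 16.53

16.53


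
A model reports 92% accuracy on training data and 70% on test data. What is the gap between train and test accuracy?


Gap = train_accuracy - test_accuracy
= 92 - 70
= 22%
This large gap strongly indicates overfitting.

22


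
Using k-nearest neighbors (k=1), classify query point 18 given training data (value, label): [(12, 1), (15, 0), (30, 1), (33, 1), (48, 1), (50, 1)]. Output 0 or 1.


Distances from query 18:
Point 15 (class 0): distance = 3
K=1 nearest neighbors: classes = [0]
Votes for class 1: 0 / 1
Majority vote => class 0

0


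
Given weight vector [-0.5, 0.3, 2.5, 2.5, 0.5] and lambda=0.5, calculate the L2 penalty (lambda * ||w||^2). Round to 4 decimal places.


Squaring each weight:
(-0.5)^2 = 0.25
0.3^2 = 0.09
2.5^2 = 6.25
2.5^2 = 6.25
0.5^2 = 0.25
Sum of squares = 13.09
Penalty = 0.5 * 13.09 = 6.5450

6.5450


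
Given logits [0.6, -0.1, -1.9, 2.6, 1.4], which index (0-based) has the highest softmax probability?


Softmax is a monotonic transformation, so it preserves the argmax.
We need to find the index of the maximum logit.
Index 0: 0.6
Index 1: -0.1
Index 2: -1.9
Index 3: 2.6
Index 4: 1.4
Maximum logit = 2.6 at index 3

3


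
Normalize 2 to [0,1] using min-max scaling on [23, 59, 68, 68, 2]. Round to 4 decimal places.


Min = 2, Max = 68
Range = 68 - 2 = 66
Scaled = (x - min) / (max - min)
= (2 - 2) / 66
= 0 / 66
= 0.0000

0.0000


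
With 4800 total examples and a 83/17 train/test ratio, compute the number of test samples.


Train samples = 4800 * 83% = 3984
Test samples = 4800 - 3984
= 816

816


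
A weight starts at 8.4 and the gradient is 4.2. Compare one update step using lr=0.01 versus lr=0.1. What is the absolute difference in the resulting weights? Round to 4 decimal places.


With lr=0.01: w_new = 8.4 - 0.01 * 4.2 = 8.358
With lr=0.1: w_new = 8.4 - 0.1 * 4.2 = 7.98
Absolute difference = |8.358 - 7.98|
= 0.3780

0.3780


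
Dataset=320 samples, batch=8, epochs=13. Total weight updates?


Iterations per epoch = 320 / 8 = 40
Total updates = iterations_per_epoch * epochs
= 40 * 13
= 520

520


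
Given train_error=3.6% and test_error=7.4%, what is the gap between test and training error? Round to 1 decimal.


Generalization gap = test_error - train_error
= 7.4 - 3.6
= 3.8%
A moderate gap.

3.8


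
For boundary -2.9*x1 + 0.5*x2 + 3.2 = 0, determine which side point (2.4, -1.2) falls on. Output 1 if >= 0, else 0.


Compute -2.9 * 2.4 + 0.5 * -1.2 + 3.2
= -6.96 + -0.6 + 3.2
= -4.36
Since -4.36 < 0, the point is on the negative side.

0
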